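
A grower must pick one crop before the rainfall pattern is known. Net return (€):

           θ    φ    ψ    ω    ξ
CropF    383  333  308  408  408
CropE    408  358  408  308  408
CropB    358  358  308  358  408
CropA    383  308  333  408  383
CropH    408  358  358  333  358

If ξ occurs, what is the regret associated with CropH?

50

Best payoff under ξ is 408.
Regret = 408 − 358 = 50.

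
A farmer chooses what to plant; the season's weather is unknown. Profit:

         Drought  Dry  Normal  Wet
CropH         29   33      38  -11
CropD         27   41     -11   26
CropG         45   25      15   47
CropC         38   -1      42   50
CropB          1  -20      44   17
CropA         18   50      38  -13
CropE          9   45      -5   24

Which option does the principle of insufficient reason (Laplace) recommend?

Row averages: CropH=22.25, CropD=20.75, CropG=33, CropC=32.25, CropB=10.5, CropA=23.25, CropE=18.25
Highest average = 33 → CropG.

CropG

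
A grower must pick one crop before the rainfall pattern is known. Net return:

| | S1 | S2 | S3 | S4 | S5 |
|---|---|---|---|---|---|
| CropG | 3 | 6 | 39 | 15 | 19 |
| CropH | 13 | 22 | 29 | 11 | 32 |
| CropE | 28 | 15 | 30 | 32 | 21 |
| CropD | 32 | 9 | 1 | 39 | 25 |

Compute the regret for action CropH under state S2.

0

Best payoff under S2 is 22.
Regret = 22 − 22 = 0.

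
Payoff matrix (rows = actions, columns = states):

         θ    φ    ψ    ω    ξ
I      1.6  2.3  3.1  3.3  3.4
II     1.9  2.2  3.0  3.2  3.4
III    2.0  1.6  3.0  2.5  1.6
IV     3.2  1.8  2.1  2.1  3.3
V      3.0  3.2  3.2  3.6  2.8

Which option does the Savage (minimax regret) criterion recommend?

V

Column bests: θ=3.2, φ=3.2, ψ=3.2, ω=3.6, ξ=3.4.
I regrets: 1.6, 0.9, 0.1, 0.3, 0.0 → max 1.6
II regrets: 1.3, 1.0, 0.2, 0.4, 0.0 → max 1.3
III regrets: 1.2, 1.6, 0.2, 1.1, 1.8 → max 1.8
IV regrets: 0.0, 1.4, 1.1, 1.5, 0.1 → max 1.5
V regrets: 0.2, 0.0, 0.0, 0.0, 0.6 → max 0.6
Smallest max regret = 0.6 → V.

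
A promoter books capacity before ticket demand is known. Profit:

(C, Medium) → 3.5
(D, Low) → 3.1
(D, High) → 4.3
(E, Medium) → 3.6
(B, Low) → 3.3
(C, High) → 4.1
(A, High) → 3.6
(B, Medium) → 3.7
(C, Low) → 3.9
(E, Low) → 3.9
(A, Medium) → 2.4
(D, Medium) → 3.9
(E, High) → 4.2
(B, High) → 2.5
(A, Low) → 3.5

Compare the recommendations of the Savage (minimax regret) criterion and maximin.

Column bests: Low=3.9, Medium=3.9, High=4.3.
A regrets: 0.4, 1.5, 0.7 → max 1.5
B regrets: 0.6, 0.2, 1.8 → max 1.8
C regrets: 0.0, 0.4, 0.2 → max 0.4
D regrets: 0.8, 0.0, 0.0 → max 0.8
E regrets: 0.0, 0.3, 0.1 → max 0.3
Smallest max regret = 0.3 → E.
Row minima: A=2.4, B=2.5, C=3.5, D=3.1, E=3.6
Best worst-case = 3.6 → E.

minimax regret → E; maximin → E (agree)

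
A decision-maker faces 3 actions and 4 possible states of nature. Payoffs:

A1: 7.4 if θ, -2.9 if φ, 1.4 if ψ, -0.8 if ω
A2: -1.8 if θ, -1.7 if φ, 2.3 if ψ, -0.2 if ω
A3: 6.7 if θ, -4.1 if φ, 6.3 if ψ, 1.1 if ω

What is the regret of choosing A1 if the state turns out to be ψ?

4.9

Best payoff under ψ is 6.3.
Regret = 6.3 − 1.4 = 4.9.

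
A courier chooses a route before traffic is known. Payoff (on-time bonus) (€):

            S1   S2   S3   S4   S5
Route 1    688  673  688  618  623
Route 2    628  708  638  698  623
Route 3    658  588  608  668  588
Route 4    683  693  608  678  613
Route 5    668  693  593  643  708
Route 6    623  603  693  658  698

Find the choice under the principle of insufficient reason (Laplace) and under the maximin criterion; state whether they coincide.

Row averages: Route 1=658, Route 2=659, Route 3=622, Route 4=655, Route 5=661, Route 6=655
Highest average = 661 → Route 5.
Row minima: Route 1=618, Route 2=623, Route 3=588, Route 4=608, Route 5=593, Route 6=603
Best worst-case = 623 → Route 2.

laplace → Route 5; maximin → Route 2 (disagree)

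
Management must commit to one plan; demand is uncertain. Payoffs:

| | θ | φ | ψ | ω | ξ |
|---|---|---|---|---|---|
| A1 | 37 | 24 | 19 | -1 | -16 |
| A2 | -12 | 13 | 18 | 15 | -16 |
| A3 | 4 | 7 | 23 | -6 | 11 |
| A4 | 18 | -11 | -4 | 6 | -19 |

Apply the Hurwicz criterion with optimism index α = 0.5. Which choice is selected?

A1: 0.5·37 + 0.5·(-16) = 10.5
A2: 0.5·18 + 0.5·(-16) = 1
A3: 0.5·23 + 0.5·(-6) = 8.5
A4: 0.5·18 + 0.5·(-19) = -0.5
Highest Hurwicz score = 10.5 → A1.

A1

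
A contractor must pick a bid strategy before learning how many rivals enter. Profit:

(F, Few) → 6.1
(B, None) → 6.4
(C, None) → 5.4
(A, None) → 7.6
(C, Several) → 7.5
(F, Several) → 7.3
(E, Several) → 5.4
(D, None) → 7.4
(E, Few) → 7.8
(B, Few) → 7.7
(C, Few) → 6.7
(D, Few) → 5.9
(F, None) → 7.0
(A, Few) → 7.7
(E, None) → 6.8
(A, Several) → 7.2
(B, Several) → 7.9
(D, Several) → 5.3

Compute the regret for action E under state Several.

Best payoff under Several is 7.9.
Regret = 7.9 − 5.4 = 2.5.

2.5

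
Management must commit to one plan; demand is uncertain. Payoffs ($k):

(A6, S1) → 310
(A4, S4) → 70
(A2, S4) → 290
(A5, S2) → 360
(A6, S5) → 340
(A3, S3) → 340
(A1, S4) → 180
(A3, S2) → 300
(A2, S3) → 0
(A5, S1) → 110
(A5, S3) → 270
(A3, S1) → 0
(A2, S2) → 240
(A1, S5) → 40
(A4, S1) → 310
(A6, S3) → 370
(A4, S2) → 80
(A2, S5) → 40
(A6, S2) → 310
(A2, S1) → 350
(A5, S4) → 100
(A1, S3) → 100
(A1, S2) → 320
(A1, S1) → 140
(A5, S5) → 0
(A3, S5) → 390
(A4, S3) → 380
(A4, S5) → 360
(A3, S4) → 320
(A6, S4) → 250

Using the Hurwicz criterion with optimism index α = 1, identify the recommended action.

A3

A1: 1·320 + 0·40 = 320
A2: 1·350 + 0·0 = 350
A3: 1·390 + 0·0 = 390
A4: 1·380 + 0·70 = 380
A5: 1·360 + 0·0 = 360
A6: 1·370 + 0·250 = 370
Highest Hurwicz score = 390 → A3.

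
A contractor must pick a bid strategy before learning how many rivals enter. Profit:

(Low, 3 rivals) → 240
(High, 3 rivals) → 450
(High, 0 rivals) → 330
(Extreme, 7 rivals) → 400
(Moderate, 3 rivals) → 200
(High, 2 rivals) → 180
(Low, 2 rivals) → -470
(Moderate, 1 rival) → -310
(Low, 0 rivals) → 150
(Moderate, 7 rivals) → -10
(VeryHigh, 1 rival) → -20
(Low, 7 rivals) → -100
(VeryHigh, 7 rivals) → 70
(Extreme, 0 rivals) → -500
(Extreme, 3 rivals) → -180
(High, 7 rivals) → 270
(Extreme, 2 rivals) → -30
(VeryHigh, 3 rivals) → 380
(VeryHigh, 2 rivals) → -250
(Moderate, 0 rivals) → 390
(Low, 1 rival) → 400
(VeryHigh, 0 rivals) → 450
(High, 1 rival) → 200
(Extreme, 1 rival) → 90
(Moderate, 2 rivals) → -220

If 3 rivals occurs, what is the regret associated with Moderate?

250

Best payoff under 3 rivals is 450.
Regret = 450 − 200 = 250.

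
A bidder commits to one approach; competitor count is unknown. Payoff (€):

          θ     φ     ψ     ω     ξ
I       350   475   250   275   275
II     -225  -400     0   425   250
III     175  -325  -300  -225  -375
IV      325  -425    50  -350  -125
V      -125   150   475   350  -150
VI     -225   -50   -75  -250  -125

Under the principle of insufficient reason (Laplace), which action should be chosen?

I

Row averages: I=325, II=10, III=-210, IV=-105, V=140, VI=-145
Highest average = 325 → I.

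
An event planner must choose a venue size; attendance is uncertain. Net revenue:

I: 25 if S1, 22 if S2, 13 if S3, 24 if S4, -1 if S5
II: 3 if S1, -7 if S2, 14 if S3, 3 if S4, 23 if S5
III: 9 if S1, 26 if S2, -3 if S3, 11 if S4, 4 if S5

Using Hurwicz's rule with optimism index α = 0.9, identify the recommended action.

I: 0.9·25 + 0.1·(-1) = 22.4
II: 0.9·23 + 0.1·(-7) = 20
III: 0.9·26 + 0.1·(-3) = 23.1
Highest Hurwicz score = 23.1 → III.

III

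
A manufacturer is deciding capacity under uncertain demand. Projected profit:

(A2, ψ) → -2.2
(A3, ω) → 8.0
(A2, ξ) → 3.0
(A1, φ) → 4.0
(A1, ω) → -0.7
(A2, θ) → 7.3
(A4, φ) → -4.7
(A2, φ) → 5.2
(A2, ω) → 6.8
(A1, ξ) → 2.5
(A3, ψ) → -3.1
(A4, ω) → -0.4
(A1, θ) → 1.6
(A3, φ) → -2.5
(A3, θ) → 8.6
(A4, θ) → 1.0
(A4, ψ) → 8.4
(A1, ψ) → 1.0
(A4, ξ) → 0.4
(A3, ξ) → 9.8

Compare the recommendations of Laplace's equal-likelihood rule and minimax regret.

laplace → A3; minimax regret → A1 (disagree)

Row averages: A1=1.68, A2=4.02, A3=4.16, A4=0.94
Highest average = 4.16 → A3.
Column bests: θ=8.6, φ=5.2, ψ=8.4, ω=8.0, ξ=9.8.
A1 regrets: 7.0, 1.2, 7.4, 8.7, 7.3 → max 8.7
A2 regrets: 1.3, 0.0, 10.6, 1.2, 6.8 → max 10.6
A3 regrets: 0.0, 7.7, 11.5, 0.0, 0.0 → max 11.5
A4 regrets: 7.6, 9.9, 0.0, 8.4, 9.4 → max 9.9
Smallest max regret = 8.7 → A1.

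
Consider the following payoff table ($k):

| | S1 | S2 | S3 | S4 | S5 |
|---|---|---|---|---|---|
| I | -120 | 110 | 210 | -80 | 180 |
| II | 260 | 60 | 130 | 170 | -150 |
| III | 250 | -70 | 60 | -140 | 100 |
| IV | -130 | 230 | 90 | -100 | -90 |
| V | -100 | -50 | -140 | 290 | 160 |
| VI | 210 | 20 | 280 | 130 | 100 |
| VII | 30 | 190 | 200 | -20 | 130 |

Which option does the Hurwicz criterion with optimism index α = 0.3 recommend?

I: 0.3·210 + 0.7·(-120) = -21
II: 0.3·260 + 0.7·(-150) = -27
III: 0.3·250 + 0.7·(-140) = -23
IV: 0.3·230 + 0.7·(-130) = -22
V: 0.3·290 + 0.7·(-140) = -11
VI: 0.3·280 + 0.7·20 = 98
VII: 0.3·200 + 0.7·(-20) = 46
Highest Hurwicz score = 98 → VI.

VI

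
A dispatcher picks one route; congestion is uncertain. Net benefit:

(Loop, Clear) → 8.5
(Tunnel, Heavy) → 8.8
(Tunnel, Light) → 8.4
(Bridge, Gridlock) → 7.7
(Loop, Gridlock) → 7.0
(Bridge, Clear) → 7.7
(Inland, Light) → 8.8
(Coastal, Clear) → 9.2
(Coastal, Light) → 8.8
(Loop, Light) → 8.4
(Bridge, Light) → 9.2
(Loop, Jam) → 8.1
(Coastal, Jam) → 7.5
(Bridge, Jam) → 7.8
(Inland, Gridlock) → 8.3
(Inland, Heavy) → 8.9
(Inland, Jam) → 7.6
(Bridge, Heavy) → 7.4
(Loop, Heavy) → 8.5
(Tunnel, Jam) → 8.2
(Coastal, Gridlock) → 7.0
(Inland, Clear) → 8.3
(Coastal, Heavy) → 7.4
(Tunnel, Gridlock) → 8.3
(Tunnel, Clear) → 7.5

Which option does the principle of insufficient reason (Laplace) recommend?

Inland

Row averages: Bridge=7.96, Loop=8.1, Coastal=7.98, Tunnel=8.24, Inland=8.38
Highest average = 8.38 → Inland.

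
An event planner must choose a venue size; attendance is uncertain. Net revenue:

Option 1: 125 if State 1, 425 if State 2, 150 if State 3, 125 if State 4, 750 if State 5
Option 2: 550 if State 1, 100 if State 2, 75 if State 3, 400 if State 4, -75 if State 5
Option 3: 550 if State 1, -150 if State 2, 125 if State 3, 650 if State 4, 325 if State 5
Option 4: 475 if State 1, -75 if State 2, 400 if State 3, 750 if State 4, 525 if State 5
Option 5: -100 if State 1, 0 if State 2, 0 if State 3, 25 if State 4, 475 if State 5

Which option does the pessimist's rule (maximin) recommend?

Row minima: Option 1=125, Option 2=-75, Option 3=-150, Option 4=-75, Option 5=-100
Best worst-case = 125 → Option 1.

Option 1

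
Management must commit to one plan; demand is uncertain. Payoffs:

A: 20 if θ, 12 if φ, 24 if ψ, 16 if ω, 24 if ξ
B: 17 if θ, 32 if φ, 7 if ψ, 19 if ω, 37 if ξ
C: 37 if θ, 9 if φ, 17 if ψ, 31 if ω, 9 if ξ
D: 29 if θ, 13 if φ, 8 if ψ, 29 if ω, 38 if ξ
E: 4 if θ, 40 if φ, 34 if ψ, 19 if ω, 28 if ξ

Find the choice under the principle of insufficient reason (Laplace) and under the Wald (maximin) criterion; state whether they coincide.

laplace → E; maximin → A (disagree)

Row averages: A=19.2, B=22.4, C=20.6, D=23.4, E=25
Highest average = 25 → E.
Row minima: A=12, B=7, C=9, D=8, E=4
Best worst-case = 12 → A.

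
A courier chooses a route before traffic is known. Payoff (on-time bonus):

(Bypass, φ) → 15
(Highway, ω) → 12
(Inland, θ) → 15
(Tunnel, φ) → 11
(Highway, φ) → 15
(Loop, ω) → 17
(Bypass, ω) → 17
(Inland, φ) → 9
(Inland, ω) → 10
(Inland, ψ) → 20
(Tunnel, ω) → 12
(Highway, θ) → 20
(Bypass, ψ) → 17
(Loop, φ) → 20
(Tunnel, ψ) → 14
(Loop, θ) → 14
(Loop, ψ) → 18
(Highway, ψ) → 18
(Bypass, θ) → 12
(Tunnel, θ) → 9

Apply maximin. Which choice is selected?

Loop

Row minima: Bypass=12, Loop=14, Highway=12, Tunnel=9, Inland=9
Best worst-case = 14 → Loop.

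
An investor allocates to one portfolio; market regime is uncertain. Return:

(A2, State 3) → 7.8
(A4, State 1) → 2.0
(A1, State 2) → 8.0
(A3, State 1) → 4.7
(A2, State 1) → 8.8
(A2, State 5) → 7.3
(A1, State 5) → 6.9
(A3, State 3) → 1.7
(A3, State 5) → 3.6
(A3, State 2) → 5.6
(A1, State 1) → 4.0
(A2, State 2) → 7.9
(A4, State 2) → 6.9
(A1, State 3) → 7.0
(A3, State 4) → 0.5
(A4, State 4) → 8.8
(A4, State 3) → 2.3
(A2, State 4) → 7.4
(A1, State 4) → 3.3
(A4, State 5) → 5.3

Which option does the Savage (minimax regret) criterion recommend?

Column bests: State 1=8.8, State 2=8.0, State 3=7.8, State 4=8.8, State 5=7.3.
A1 regrets: 4.8, 0.0, 0.8, 5.5, 0.4 → max 5.5
A2 regrets: 0.0, 0.1, 0.0, 1.4, 0.0 → max 1.4
A3 regrets: 4.1, 2.4, 6.1, 8.3, 3.7 → max 8.3
A4 regrets: 6.8, 1.1, 5.5, 0.0, 2.0 → max 6.8
Smallest max regret = 1.4 → A2.

A2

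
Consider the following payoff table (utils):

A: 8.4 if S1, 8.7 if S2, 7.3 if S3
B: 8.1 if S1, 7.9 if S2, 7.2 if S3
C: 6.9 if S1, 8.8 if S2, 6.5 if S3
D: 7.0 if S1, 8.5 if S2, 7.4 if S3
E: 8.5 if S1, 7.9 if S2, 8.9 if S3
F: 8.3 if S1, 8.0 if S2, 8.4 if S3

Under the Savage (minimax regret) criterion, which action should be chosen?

Column bests: S1=8.5, S2=8.8, S3=8.9.
A regrets: 0.1, 0.1, 1.6 → max 1.6
B regrets: 0.4, 0.9, 1.7 → max 1.7
C regrets: 1.6, 0.0, 2.4 → max 2.4
D regrets: 1.5, 0.3, 1.5 → max 1.5
E regrets: 0.0, 0.9, 0.0 → max 0.9
F regrets: 0.2, 0.8, 0.5 → max 0.8
Smallest max regret = 0.8 → F.

F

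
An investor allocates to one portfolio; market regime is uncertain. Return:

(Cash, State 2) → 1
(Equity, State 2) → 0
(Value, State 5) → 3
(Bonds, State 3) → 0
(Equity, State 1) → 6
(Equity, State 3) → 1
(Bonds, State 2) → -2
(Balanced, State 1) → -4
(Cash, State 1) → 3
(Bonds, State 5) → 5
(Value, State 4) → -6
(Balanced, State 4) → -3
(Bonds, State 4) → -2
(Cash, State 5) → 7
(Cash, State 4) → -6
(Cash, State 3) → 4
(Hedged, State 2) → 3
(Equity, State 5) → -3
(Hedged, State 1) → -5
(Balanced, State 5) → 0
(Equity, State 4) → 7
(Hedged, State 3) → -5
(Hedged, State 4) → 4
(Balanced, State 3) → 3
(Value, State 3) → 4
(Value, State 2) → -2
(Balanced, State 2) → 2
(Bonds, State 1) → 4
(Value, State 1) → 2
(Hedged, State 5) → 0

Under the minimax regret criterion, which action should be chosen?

Bonds

Column bests: State 1=6, State 2=3, State 3=4, State 4=7, State 5=7.
Value regrets: 4, 5, 0, 13, 4 → max 13
Cash regrets: 3, 2, 0, 13, 0 → max 13
Hedged regrets: 11, 0, 9, 3, 7 → max 11
Bonds regrets: 2, 5, 4, 9, 2 → max 9
Balanced regrets: 10, 1, 1, 10, 7 → max 10
Equity regrets: 0, 3, 3, 0, 10 → max 10
Smallest max regret = 9 → Bonds.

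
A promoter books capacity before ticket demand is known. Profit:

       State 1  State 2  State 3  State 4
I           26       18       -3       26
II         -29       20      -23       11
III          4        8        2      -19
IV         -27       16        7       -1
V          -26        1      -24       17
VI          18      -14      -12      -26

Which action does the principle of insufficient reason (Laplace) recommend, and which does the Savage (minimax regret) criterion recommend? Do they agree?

laplace → I; minimax regret → I (agree)

Row averages: I=16.75, II=-5.25, III=-1.25, IV=-1.25, V=-8, VI=-8.5
Highest average = 16.75 → I.
Column bests: State 1=26, State 2=20, State 3=7, State 4=26.
I regrets: 0, 2, 10, 0 → max 10
II regrets: 55, 0, 30, 15 → max 55
III regrets: 22, 12, 5, 45 → max 45
IV regrets: 53, 4, 0, 27 → max 53
V regrets: 52, 19, 31, 9 → max 52
VI regrets: 8, 34, 19, 52 → max 52
Smallest max regret = 10 → I.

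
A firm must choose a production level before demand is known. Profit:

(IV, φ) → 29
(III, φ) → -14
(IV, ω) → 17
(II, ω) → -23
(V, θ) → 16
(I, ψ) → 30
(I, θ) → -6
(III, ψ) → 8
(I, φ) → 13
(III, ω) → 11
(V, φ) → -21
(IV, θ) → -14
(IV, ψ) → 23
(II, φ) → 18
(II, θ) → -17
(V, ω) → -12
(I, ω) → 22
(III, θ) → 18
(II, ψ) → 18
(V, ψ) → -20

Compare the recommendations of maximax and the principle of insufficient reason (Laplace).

Row maxima: I=30, II=18, III=18, IV=29, V=16
Best best-case = 30 → I.
Row averages: I=14.75, II=-1, III=5.75, IV=13.75, V=-9.25
Highest average = 14.75 → I.

maximax → I; laplace → I (agree)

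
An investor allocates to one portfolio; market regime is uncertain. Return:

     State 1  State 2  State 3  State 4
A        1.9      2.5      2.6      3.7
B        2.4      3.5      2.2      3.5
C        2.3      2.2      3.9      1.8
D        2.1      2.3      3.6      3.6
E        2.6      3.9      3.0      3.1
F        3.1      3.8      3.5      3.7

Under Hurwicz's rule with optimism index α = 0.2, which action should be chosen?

A: 0.2·3.7 + 0.8·1.9 = 2.26
B: 0.2·3.5 + 0.8·2.2 = 2.46
C: 0.2·3.9 + 0.8·1.8 = 2.22
D: 0.2·3.6 + 0.8·2.1 = 2.4
E: 0.2·3.9 + 0.8·2.6 = 2.86
F: 0.2·3.8 + 0.8·3.1 = 3.24
Highest Hurwicz score = 3.24 → F.

F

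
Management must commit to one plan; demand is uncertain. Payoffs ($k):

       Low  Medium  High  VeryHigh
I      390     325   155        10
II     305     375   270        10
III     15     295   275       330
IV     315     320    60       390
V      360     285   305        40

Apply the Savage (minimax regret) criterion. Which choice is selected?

Column bests: Low=390, Medium=375, High=305, VeryHigh=390.
I regrets: 0, 50, 150, 380 → max 380
II regrets: 85, 0, 35, 380 → max 380
III regrets: 375, 80, 30, 60 → max 375
IV regrets: 75, 55, 245, 0 → max 245
V regrets: 30, 90, 0, 350 → max 350
Smallest max regret = 245 → IV.

IV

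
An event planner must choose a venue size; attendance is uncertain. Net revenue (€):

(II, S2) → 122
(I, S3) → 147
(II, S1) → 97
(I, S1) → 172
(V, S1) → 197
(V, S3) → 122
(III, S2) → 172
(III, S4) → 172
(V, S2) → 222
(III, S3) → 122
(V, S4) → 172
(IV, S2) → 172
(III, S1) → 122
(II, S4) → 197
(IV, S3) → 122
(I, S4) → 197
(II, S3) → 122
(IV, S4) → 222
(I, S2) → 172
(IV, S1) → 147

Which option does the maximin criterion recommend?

I

Row minima: I=147, II=97, III=122, IV=122, V=122
Best worst-case = 147 → I.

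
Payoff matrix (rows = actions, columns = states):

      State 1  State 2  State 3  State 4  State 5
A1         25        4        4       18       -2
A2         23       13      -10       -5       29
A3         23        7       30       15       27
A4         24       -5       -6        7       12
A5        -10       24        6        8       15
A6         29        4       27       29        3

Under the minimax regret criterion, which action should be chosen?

Column bests: State 1=29, State 2=24, State 3=30, State 4=29, State 5=29.
A1 regrets: 4, 20, 26, 11, 31 → max 31
A2 regrets: 6, 11, 40, 34, 0 → max 40
A3 regrets: 6, 17, 0, 14, 2 → max 17
A4 regrets: 5, 29, 36, 22, 17 → max 36
A5 regrets: 39, 0, 24, 21, 14 → max 39
A6 regrets: 0, 20, 3, 0, 26 → max 26
Smallest max regret = 17 → A3.

A3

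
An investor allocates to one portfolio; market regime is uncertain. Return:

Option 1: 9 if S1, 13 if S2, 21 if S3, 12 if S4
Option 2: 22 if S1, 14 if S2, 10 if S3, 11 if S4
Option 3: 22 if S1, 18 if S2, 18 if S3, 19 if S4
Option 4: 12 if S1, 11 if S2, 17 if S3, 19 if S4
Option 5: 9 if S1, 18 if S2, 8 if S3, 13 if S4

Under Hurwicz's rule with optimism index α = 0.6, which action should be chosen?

Option 3

Option 1: 0.6·21 + 0.4·9 = 16.2
Option 2: 0.6·22 + 0.4·10 = 17.2
Option 3: 0.6·22 + 0.4·18 = 20.4
Option 4: 0.6·19 + 0.4·11 = 15.8
Option 5: 0.6·18 + 0.4·8 = 14
Highest Hurwicz score = 20.4 → Option 3.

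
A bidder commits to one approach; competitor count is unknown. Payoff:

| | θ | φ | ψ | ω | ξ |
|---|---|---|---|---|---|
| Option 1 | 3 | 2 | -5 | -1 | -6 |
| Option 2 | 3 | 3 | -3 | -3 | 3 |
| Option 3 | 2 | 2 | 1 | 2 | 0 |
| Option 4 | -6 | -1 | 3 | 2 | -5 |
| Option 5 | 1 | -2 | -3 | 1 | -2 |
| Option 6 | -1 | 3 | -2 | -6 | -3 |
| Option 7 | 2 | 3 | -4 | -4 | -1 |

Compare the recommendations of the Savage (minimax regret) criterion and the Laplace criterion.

minimax regret → Option 3; laplace → Option 3 (agree)

Column bests: θ=3, φ=3, ψ=3, ω=2, ξ=3.
Option 1 regrets: 0, 1, 8, 3, 9 → max 9
Option 2 regrets: 0, 0, 6, 5, 0 → max 6
Option 3 regrets: 1, 1, 2, 0, 3 → max 3
Option 4 regrets: 9, 4, 0, 0, 8 → max 9
Option 5 regrets: 2, 5, 6, 1, 5 → max 6
Option 6 regrets: 4, 0, 5, 8, 6 → max 8
Option 7 regrets: 1, 0, 7, 6, 4 → max 7
Smallest max regret = 3 → Option 3.
Row averages: Option 1=-1.4, Option 2=0.6, Option 3=1.4, Option 4=-1.4, Option 5=-1, Option 6=-1.8, Option 7=-0.8
Highest average = 1.4 → Option 3.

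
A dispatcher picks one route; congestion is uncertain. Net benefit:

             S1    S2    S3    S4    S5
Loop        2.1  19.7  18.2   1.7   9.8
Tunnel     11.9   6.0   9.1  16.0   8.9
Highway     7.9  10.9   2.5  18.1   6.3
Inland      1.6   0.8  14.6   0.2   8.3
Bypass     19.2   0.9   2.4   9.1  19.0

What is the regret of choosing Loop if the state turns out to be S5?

9.2

Best payoff under S5 is 19.0.
Regret = 19.0 − 9.8 = 9.2.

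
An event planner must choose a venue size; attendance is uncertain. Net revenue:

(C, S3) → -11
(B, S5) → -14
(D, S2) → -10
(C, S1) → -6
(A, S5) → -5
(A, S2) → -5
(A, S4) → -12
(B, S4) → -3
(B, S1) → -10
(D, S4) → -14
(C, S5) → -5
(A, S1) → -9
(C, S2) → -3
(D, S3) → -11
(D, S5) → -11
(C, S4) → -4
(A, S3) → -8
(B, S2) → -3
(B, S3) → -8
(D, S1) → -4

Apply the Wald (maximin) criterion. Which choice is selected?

C

Row minima: A=-12, B=-14, C=-11, D=-14
Best worst-case = -11 → C.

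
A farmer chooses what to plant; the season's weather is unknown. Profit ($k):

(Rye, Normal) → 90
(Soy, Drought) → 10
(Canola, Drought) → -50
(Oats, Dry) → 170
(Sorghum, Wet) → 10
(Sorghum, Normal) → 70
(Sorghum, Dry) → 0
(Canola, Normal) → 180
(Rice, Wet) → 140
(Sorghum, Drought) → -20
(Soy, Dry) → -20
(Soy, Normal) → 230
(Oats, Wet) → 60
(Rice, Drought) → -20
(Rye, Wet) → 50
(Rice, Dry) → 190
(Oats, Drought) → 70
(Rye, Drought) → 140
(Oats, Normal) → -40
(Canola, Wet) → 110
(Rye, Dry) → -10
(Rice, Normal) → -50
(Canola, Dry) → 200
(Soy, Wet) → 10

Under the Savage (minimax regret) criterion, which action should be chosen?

Canola

Column bests: Drought=140, Dry=200, Normal=230, Wet=140.
Oats regrets: 70, 30, 270, 80 → max 270
Rye regrets: 0, 210, 140, 90 → max 210
Rice regrets: 160, 10, 280, 0 → max 280
Canola regrets: 190, 0, 50, 30 → max 190
Soy regrets: 130, 220, 0, 130 → max 220
Sorghum regrets: 160, 200, 160, 130 → max 200
Smallest max regret = 190 → Canola.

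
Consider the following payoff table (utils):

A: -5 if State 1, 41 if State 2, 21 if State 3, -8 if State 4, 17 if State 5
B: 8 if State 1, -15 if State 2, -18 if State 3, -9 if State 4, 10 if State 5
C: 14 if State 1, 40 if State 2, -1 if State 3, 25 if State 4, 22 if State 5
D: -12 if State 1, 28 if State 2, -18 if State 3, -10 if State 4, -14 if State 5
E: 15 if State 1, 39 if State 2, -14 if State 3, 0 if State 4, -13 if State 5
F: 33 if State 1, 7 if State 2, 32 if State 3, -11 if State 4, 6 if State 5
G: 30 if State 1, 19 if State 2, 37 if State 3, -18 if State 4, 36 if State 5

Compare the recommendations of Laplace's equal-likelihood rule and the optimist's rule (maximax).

laplace → G; maximax → A (disagree)

Row averages: A=13.2, B=-4.8, C=20, D=-5.2, E=5.4, F=13.4, G=20.8
Highest average = 20.8 → G.
Row maxima: A=41, B=10, C=40, D=28, E=39, F=33, G=37
Best best-case = 41 → A.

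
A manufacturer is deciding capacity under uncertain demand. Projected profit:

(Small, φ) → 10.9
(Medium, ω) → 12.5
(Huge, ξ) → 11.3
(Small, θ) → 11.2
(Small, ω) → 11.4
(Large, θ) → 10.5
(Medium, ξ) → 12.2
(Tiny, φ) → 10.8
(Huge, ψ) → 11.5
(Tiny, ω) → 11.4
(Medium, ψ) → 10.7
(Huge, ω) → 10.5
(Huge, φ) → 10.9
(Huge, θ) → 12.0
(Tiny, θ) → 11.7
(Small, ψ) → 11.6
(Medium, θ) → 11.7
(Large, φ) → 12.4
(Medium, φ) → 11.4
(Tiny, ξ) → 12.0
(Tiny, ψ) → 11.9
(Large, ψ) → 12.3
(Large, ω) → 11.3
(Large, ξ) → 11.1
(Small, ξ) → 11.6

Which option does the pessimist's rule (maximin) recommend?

Small

Row minima: Tiny=10.8, Small=10.9, Medium=10.7, Large=10.5, Huge=10.5
Best worst-case = 10.9 → Small.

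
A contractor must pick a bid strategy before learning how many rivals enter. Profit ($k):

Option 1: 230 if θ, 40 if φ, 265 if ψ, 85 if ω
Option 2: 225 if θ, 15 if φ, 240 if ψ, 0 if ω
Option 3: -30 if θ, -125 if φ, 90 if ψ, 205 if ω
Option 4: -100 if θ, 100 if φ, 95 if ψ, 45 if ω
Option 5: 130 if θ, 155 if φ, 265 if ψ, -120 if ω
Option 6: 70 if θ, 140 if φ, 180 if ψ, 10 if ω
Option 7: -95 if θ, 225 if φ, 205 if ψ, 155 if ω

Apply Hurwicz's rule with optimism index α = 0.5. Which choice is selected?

Option 1

Option 1: 0.5·265 + 0.5·40 = 152.5
Option 2: 0.5·240 + 0.5·0 = 120
Option 3: 0.5·205 + 0.5·(-125) = 40
Option 4: 0.5·100 + 0.5·(-100) = 0
Option 5: 0.5·265 + 0.5·(-120) = 72.5
Option 6: 0.5·180 + 0.5·10 = 95
Option 7: 0.5·225 + 0.5·(-95) = 65
Highest Hurwicz score = 152.5 → Option 1.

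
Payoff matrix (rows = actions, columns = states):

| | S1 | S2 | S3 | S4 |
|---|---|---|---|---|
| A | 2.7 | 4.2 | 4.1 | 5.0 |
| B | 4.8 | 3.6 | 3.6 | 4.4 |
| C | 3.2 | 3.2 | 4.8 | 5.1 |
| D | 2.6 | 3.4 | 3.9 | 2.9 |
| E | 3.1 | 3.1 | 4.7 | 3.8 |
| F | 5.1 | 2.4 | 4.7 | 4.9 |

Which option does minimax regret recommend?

Column bests: S1=5.1, S2=4.2, S3=4.8, S4=5.1.
A regrets: 2.4, 0.0, 0.7, 0.1 → max 2.4
B regrets: 0.3, 0.6, 1.2, 0.7 → max 1.2
C regrets: 1.9, 1.0, 0.0, 0.0 → max 1.9
D regrets: 2.5, 0.8, 0.9, 2.2 → max 2.5
E regrets: 2.0, 1.1, 0.1, 1.3 → max 2.0
F regrets: 0.0, 1.8, 0.1, 0.2 → max 1.8
Smallest max regret = 1.2 → B.

B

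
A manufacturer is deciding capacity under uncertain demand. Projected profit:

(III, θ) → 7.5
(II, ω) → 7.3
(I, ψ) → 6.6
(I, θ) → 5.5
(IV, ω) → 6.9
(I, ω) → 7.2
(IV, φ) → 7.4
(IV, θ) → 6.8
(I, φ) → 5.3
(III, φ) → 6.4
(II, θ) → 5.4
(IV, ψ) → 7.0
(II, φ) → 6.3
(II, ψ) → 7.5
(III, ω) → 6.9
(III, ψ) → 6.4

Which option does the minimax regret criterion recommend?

IV

Column bests: θ=7.5, φ=7.4, ψ=7.5, ω=7.3.
I regrets: 2.0, 2.1, 0.9, 0.1 → max 2.1
II regrets: 2.1, 1.1, 0.0, 0.0 → max 2.1
III regrets: 0.0, 1.0, 1.1, 0.4 → max 1.1
IV regrets: 0.7, 0.0, 0.5, 0.4 → max 0.7
Smallest max regret = 0.7 → IV.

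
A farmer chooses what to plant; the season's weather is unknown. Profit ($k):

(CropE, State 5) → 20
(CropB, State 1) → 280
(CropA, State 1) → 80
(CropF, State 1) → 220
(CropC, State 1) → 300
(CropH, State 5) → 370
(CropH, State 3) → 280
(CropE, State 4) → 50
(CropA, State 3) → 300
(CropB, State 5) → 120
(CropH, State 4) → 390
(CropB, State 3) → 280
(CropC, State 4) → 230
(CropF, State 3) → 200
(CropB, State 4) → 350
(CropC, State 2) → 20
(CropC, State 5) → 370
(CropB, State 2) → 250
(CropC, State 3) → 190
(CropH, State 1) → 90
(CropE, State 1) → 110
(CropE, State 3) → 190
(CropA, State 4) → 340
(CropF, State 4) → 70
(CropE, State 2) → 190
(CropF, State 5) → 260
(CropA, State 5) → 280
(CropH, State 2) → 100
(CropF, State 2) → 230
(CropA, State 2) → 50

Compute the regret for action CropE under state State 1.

190

Best payoff under State 1 is 300.
Regret = 300 − 110 = 190.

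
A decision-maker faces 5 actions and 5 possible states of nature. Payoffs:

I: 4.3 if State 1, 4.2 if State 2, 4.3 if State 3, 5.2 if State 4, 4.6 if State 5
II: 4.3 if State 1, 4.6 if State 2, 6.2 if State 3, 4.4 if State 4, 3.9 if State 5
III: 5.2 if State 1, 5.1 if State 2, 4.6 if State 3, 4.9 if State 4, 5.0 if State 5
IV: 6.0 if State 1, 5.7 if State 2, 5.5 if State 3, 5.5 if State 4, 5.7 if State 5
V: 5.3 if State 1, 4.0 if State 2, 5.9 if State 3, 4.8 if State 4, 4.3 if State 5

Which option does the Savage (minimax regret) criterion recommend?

IV

Column bests: State 1=6.0, State 2=5.7, State 3=6.2, State 4=5.5, State 5=5.7.
I regrets: 1.7, 1.5, 1.9, 0.3, 1.1 → max 1.9
II regrets: 1.7, 1.1, 0.0, 1.1, 1.8 → max 1.8
III regrets: 0.8, 0.6, 1.6, 0.6, 0.7 → max 1.6
IV regrets: 0.0, 0.0, 0.7, 0.0, 0.0 → max 0.7
V regrets: 0.7, 1.7, 0.3, 0.7, 1.4 → max 1.7
Smallest max regret = 0.7 → IV.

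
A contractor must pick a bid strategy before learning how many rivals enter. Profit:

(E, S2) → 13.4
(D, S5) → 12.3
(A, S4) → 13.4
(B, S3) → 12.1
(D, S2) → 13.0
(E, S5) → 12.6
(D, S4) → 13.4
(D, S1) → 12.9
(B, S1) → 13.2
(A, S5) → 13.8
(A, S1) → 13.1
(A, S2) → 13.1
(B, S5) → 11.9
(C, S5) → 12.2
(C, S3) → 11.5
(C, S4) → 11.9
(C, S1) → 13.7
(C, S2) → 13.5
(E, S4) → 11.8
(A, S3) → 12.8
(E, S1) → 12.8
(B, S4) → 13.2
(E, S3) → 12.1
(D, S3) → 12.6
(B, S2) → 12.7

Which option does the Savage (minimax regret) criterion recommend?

A

Column bests: S1=13.7, S2=13.5, S3=12.8, S4=13.4, S5=13.8.
A regrets: 0.6, 0.4, 0.0, 0.0, 0.0 → max 0.6
B regrets: 0.5, 0.8, 0.7, 0.2, 1.9 → max 1.9
C regrets: 0.0, 0.0, 1.3, 1.5, 1.6 → max 1.6
D regrets: 0.8, 0.5, 0.2, 0.0, 1.5 → max 1.5
E regrets: 0.9, 0.1, 0.7, 1.6, 1.2 → max 1.6
Smallest max regret = 0.6 → A.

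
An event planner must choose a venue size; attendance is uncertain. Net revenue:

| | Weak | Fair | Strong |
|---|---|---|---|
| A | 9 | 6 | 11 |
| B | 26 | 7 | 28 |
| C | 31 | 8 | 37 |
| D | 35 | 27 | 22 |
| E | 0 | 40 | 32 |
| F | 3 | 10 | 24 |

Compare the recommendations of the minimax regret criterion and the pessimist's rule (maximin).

minimax regret → D; maximin → D (agree)

Column bests: Weak=35, Fair=40, Strong=37.
A regrets: 26, 34, 26 → max 34
B regrets: 9, 33, 9 → max 33
C regrets: 4, 32, 0 → max 32
D regrets: 0, 13, 15 → max 15
E regrets: 35, 0, 5 → max 35
F regrets: 32, 30, 13 → max 32
Smallest max regret = 15 → D.
Row minima: A=6, B=7, C=8, D=22, E=0, F=3
Best worst-case = 22 → D.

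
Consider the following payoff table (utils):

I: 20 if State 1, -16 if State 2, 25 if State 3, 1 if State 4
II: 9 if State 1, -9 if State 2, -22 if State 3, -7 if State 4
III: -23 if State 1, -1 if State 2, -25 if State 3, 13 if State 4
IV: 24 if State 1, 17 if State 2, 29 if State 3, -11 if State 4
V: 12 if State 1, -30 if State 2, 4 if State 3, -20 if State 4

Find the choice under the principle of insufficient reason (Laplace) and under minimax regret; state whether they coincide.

Row averages: I=7.5, II=-7.25, III=-9, IV=14.75, V=-8.5
Highest average = 14.75 → IV.
Column bests: State 1=24, State 2=17, State 3=29, State 4=13.
I regrets: 4, 33, 4, 12 → max 33
II regrets: 15, 26, 51, 20 → max 51
III regrets: 47, 18, 54, 0 → max 54
IV regrets: 0, 0, 0, 24 → max 24
V regrets: 12, 47, 25, 33 → max 47
Smallest max regret = 24 → IV.

laplace → IV; minimax regret → IV (agree)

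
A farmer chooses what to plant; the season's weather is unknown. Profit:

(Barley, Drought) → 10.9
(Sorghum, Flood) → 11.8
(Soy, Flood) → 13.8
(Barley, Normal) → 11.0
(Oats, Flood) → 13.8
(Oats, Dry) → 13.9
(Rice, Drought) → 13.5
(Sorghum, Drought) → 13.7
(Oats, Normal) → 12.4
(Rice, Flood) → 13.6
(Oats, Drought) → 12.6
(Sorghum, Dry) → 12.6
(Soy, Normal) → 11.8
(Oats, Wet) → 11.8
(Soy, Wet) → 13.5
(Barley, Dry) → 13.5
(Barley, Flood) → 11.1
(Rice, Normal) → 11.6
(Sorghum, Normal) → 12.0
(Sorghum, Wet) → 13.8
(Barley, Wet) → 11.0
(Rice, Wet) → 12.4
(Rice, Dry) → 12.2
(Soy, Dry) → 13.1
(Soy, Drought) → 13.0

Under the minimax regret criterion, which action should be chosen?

Column bests: Drought=13.7, Dry=13.9, Normal=12.4, Wet=13.8, Flood=13.8.
Barley regrets: 2.8, 0.4, 1.4, 2.8, 2.7 → max 2.8
Sorghum regrets: 0.0, 1.3, 0.4, 0.0, 2.0 → max 2.0
Rice regrets: 0.2, 1.7, 0.8, 1.4, 0.2 → max 1.7
Soy regrets: 0.7, 0.8, 0.6, 0.3, 0.0 → max 0.8
Oats regrets: 1.1, 0.0, 0.0, 2.0, 0.0 → max 2.0
Smallest max regret = 0.8 → Soy.

Soy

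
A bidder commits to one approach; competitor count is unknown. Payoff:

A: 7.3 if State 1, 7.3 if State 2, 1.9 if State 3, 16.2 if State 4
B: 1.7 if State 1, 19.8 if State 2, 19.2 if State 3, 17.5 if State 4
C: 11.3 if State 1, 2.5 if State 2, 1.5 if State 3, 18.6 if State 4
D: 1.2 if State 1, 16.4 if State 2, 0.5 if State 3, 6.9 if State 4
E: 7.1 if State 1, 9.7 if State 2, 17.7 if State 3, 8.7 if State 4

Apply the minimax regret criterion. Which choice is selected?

B

Column bests: State 1=11.3, State 2=19.8, State 3=19.2, State 4=18.6.
A regrets: 4.0, 12.5, 17.3, 2.4 → max 17.3
B regrets: 9.6, 0.0, 0.0, 1.1 → max 9.6
C regrets: 0.0, 17.3, 17.7, 0.0 → max 17.7
D regrets: 10.1, 3.4, 18.7, 11.7 → max 18.7
E regrets: 4.2, 10.1, 1.5, 9.9 → max 10.1
Smallest max regret = 9.6 → B.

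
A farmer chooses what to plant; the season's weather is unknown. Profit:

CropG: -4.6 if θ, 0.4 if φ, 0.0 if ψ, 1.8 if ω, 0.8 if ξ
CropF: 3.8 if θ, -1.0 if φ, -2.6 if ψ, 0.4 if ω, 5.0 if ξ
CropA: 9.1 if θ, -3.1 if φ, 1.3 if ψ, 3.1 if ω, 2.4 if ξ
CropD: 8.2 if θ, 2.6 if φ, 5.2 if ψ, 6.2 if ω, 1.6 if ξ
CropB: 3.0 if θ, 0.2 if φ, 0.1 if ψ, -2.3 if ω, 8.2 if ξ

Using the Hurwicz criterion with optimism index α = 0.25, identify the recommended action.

CropD

CropG: 0.25·1.8 + 0.75·(-4.6) = -3
CropF: 0.25·5.0 + 0.75·(-2.6) = -0.7
CropA: 0.25·9.1 + 0.75·(-3.1) = -0.05
CropD: 0.25·8.2 + 0.75·1.6 = 3.25
CropB: 0.25·8.2 + 0.75·(-2.3) = 0.325
Highest Hurwicz score = 3.25 → CropD.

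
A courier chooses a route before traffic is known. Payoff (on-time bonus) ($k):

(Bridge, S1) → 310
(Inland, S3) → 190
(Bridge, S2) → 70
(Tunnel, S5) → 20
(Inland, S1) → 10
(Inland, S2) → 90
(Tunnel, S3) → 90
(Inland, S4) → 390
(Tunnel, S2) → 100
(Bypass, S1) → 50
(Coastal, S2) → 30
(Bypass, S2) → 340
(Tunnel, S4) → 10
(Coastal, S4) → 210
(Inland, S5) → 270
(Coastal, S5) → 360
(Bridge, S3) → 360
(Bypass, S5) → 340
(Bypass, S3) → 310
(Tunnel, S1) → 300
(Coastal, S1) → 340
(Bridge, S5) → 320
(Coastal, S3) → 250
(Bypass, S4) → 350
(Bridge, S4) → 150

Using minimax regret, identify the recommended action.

Bridge

Column bests: S1=340, S2=340, S3=360, S4=390, S5=360.
Inland regrets: 330, 250, 170, 0, 90 → max 330
Tunnel regrets: 40, 240, 270, 380, 340 → max 380
Coastal regrets: 0, 310, 110, 180, 0 → max 310
Bypass regrets: 290, 0, 50, 40, 20 → max 290
Bridge regrets: 30, 270, 0, 240, 40 → max 270
Smallest max regret = 270 → Bridge.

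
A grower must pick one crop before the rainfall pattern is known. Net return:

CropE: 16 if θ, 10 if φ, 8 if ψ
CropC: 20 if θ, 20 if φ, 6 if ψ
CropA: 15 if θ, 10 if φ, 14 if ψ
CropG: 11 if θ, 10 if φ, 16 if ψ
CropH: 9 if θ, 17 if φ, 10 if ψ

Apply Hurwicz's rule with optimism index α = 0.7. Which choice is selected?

CropC

CropE: 0.7·16 + 0.3·8 = 13.6
CropC: 0.7·20 + 0.3·6 = 15.8
CropA: 0.7·15 + 0.3·10 = 13.5
CropG: 0.7·16 + 0.3·10 = 14.2
CropH: 0.7·17 + 0.3·9 = 14.6
Highest Hurwicz score = 15.8 → CropC.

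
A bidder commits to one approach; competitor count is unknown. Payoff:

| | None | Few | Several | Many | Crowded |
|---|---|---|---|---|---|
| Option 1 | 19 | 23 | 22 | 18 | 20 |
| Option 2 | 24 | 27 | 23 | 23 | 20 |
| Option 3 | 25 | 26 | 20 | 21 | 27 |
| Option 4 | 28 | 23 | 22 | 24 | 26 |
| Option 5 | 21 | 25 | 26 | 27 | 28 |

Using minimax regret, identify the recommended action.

Column bests: None=28, Few=27, Several=26, Many=27, Crowded=28.
Option 1 regrets: 9, 4, 4, 9, 8 → max 9
Option 2 regrets: 4, 0, 3, 4, 8 → max 8
Option 3 regrets: 3, 1, 6, 6, 1 → max 6
Option 4 regrets: 0, 4, 4, 3, 2 → max 4
Option 5 regrets: 7, 2, 0, 0, 0 → max 7
Smallest max regret = 4 → Option 4.

Option 4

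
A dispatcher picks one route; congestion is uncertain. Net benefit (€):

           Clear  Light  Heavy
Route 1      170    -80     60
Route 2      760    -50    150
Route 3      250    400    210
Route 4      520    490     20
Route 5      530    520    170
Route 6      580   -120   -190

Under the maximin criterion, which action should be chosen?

Row minima: Route 1=-80, Route 2=-50, Route 3=210, Route 4=20, Route 5=170, Route 6=-190
Best worst-case = 210 → Route 3.

Route 3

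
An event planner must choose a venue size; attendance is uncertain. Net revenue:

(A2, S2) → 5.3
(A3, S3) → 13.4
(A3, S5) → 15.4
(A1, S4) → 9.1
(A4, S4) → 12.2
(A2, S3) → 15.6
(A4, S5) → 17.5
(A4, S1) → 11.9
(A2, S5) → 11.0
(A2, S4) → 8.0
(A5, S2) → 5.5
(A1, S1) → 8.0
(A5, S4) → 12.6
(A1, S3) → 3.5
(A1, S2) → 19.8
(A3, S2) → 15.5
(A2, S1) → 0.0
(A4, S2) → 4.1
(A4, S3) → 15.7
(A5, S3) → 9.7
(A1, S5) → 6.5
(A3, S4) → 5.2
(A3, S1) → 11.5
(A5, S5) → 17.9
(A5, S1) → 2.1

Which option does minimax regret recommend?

Column bests: S1=11.9, S2=19.8, S3=15.7, S4=12.6, S5=17.9.
A1 regrets: 3.9, 0.0, 12.2, 3.5, 11.4 → max 12.2
A2 regrets: 11.9, 14.5, 0.1, 4.6, 6.9 → max 14.5
A3 regrets: 0.4, 4.3, 2.3, 7.4, 2.5 → max 7.4
A4 regrets: 0.0, 15.7, 0.0, 0.4, 0.4 → max 15.7
A5 regrets: 9.8, 14.3, 6.0, 0.0, 0.0 → max 14.3
Smallest max regret = 7.4 → A3.

A3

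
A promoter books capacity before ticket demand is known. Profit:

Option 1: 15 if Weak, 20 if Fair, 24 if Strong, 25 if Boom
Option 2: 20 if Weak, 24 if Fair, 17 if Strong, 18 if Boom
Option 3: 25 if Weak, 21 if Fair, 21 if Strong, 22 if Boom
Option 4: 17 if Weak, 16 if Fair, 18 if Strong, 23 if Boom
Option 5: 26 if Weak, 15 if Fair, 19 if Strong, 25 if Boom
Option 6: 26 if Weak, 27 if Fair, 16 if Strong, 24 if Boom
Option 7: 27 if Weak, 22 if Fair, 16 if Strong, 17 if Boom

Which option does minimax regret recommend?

Option 3

Column bests: Weak=27, Fair=27, Strong=24, Boom=25.
Option 1 regrets: 12, 7, 0, 0 → max 12
Option 2 regrets: 7, 3, 7, 7 → max 7
Option 3 regrets: 2, 6, 3, 3 → max 6
Option 4 regrets: 10, 11, 6, 2 → max 11
Option 5 regrets: 1, 12, 5, 0 → max 12
Option 6 regrets: 1, 0, 8, 1 → max 8
Option 7 regrets: 0, 5, 8, 8 → max 8
Smallest max regret = 6 → Option 3.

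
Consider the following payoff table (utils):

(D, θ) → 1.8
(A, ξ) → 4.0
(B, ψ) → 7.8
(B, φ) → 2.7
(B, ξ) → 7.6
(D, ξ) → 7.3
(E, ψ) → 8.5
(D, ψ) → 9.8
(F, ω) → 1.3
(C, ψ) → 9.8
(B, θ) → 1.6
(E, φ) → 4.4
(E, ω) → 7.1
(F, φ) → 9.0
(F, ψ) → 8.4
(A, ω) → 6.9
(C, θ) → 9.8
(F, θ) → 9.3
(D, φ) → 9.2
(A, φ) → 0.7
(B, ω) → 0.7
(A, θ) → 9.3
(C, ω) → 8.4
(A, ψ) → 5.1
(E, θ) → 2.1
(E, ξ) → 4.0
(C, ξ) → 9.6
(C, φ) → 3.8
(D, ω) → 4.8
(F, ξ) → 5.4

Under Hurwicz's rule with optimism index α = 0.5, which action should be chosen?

A: 0.5·9.3 + 0.5·0.7 = 5
B: 0.5·7.8 + 0.5·0.7 = 4.25
C: 0.5·9.8 + 0.5·3.8 = 6.8
D: 0.5·9.8 + 0.5·1.8 = 5.8
E: 0.5·8.5 + 0.5·2.1 = 5.3
F: 0.5·9.3 + 0.5·1.3 = 5.3
Highest Hurwicz score = 6.8 → C.

C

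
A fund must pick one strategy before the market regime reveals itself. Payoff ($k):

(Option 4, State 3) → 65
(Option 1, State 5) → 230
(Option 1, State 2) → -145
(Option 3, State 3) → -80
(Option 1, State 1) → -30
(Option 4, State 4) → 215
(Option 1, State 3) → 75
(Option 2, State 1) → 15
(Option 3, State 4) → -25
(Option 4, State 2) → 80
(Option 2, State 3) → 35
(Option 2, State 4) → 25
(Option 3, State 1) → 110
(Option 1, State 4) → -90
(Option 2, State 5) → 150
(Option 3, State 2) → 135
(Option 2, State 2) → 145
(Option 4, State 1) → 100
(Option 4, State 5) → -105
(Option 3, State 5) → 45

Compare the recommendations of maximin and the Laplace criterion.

Row minima: Option 1=-145, Option 2=15, Option 3=-80, Option 4=-105
Best worst-case = 15 → Option 2.
Row averages: Option 1=8, Option 2=74, Option 3=37, Option 4=71
Highest average = 74 → Option 2.

maximin → Option 2; laplace → Option 2 (agree)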